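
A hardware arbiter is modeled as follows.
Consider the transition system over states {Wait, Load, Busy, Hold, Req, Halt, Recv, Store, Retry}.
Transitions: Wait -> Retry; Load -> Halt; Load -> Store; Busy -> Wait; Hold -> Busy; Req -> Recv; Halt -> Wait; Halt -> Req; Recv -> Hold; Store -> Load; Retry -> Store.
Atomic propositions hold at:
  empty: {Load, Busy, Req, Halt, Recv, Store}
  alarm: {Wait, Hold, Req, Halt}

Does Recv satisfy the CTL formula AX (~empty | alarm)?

Sat(~empty) = {Wait, Hold, Retry}
Sat(~empty | alarm) = {Wait, Hold, Req, Halt, Retry}
Sat(AX (~empty | alarm)) = {s : every successor in {Wait, Hold, Req, Halt, Retry}} = {Wait, Busy, Halt, Recv}
Recv ∈ Sat(AX (~empty | alarm)) = {Wait, Busy, Halt, Recv}, so the formula holds at Recv.

Yes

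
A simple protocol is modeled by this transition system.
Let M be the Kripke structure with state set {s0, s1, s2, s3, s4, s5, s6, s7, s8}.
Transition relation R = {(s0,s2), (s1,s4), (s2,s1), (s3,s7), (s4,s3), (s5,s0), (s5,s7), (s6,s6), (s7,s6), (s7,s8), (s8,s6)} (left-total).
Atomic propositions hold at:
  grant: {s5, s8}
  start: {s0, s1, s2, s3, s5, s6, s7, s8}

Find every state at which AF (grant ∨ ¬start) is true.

{s0, s1, s2, s4, s5, s8}

Sat(¬start) = {s4}
Sat(grant ∨ ¬start) = {s4, s5, s8}
AF (grant ∨ ¬start): least fixpoint, start Z0 = {s4, s5, s8}, add states with every successor in Z. Z1 = {s1, s4, s5, s8}; Z2 = {s1, s2, s4, s5, s8}; Z3 = {s0, s1, s2, s4, s5, s8}; fixed.
Sat(AF (grant ∨ ¬start)) = {s0, s1, s2, s4, s5, s8}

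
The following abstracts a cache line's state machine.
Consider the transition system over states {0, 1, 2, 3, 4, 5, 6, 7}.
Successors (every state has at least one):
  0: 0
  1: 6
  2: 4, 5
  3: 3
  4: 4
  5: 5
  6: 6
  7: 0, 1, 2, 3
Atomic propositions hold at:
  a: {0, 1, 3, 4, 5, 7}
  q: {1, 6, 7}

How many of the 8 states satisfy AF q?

3

AF q: least fixpoint, start Z0 = {1, 6, 7}, add states with every successor in Z. Already a fixed point.
Sat(AF q) = {1, 6, 7}
|Sat(AF q)| = |{1, 6, 7}| = 3.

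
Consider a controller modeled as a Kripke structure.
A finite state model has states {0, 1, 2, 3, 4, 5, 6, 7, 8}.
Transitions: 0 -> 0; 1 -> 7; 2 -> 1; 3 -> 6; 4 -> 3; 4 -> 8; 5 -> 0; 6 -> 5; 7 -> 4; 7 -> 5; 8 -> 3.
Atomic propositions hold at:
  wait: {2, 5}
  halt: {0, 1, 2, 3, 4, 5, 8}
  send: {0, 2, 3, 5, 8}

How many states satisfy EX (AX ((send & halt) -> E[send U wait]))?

Sat(send & halt) = {0, 2, 3, 5, 8}
E[send U wait]: least fixpoint, start Z0 = Sat(wait) = {2, 5}, add states in Sat(send) with some successor in Z. Already a fixed point.
Sat(E[send U wait]) = {2, 5}
Sat((send & halt) -> E[send U wait]) = {1, 2, 4, 5, 6, 7}
Sat(AX ((send & halt) -> E[send U wait])) = {s : every successor in {1, 2, 4, 5, 6, 7}} = {1, 2, 3, 6, 7}
Sat(EX (AX ((send & halt) -> E[send U wait]))) = {s : some successor in {1, 2, 3, 6, 7}} = {1, 2, 3, 4, 8}
|Sat(EX (AX ((send & halt) -> E[send U wait])))| = |{1, 2, 3, 4, 8}| = 5.

5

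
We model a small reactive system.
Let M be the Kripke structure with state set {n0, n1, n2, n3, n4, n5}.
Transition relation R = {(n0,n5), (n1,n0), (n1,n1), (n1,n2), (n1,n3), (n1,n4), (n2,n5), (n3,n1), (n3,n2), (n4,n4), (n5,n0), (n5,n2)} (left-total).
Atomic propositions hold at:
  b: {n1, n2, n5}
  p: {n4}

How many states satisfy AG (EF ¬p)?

3

Sat(¬p) = {n0, n1, n2, n3, n5}
EF ¬p: least fixpoint, start Z0 = {n0, n1, n2, n3, n5}, add states with some successor in Z. Already a fixed point.
Sat(EF ¬p) = {n0, n1, n2, n3, n5}
AG (EF ¬p): greatest fixpoint, start Z0 = {n0, n1, n2, n3, n5}, keep only states in Sat with every successor in Z. Z1 = {n0, n2, n3, n5}; Z2 = {n0, n2, n5}; fixed.
Sat(AG (EF ¬p)) = {n0, n2, n5}
|Sat(AG (EF ¬p))| = |{n0, n2, n5}| = 3.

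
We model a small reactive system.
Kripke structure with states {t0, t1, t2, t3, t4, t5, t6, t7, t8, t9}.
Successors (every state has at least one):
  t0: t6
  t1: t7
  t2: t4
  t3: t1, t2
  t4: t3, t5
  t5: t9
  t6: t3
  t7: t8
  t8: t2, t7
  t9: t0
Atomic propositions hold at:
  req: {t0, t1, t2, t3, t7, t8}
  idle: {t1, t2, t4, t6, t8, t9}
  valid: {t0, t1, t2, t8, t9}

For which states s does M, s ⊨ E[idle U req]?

{t0, t1, t2, t3, t4, t6, t7, t8, t9}

E[idle U req]: least fixpoint, start Z0 = Sat(req) = {t0, t1, t2, t3, t7, t8}, add states in Sat(idle) with some successor in Z. Z1 = {t0, t1, t2, t3, t4, t6, t7, t8, t9}; fixed.
Sat(E[idle U req]) = {t0, t1, t2, t3, t4, t6, t7, t8, t9}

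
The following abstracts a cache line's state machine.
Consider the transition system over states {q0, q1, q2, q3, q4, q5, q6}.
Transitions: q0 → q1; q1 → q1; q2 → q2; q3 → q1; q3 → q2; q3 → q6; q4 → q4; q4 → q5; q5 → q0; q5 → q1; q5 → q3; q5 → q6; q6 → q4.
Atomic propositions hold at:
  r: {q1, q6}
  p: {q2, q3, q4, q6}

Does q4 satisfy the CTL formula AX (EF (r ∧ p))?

Sat(r ∧ p) = {q6}
EF (r ∧ p): least fixpoint, start Z0 = {q6}, add states with some successor in Z. Z1 = {q3, q5, q6}; Z2 = {q3, q4, q5, q6}; fixed.
Sat(EF (r ∧ p)) = {q3, q4, q5, q6}
Sat(AX (EF (r ∧ p))) = {s : every successor in {q3, q4, q5, q6}} = {q4, q6}
q4 ∈ Sat(AX (EF (r ∧ p))) = {q4, q6}, so the formula holds at q4.

Yes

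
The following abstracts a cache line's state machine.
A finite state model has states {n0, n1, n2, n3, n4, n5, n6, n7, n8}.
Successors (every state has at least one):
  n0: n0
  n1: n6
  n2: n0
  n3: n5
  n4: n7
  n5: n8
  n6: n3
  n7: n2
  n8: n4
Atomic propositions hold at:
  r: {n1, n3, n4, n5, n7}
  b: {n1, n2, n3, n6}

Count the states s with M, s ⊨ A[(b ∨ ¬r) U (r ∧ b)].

Sat(¬r) = {n0, n2, n6, n8}
Sat(b ∨ ¬r) = {n0, n1, n2, n3, n6, n8}
Sat(r ∧ b) = {n1, n3}
A[(b ∨ ¬r) U (r ∧ b)]: least fixpoint, start Z0 = Sat((r ∧ b)) = {n1, n3}, add states in Sat(b ∨ ¬r) with every successor in Z. Z1 = {n1, n3, n6}; fixed.
Sat(A[(b ∨ ¬r) U (r ∧ b)]) = {n1, n3, n6}
|Sat(A[(b ∨ ¬r) U (r ∧ b)])| = |{n1, n3, n6}| = 3.

3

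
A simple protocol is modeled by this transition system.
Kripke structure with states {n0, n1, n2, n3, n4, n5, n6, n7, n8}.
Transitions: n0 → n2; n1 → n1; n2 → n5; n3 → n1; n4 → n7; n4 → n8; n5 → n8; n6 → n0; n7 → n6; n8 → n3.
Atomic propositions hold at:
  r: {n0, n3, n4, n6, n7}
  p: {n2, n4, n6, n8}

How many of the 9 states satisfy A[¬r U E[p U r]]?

Sat(¬r) = {n1, n2, n5, n8}
E[p U r]: least fixpoint, start Z0 = Sat(r) = {n0, n3, n4, n6, n7}, add states in Sat(p) with some successor in Z. Z1 = {n0, n3, n4, n6, n7, n8}; fixed.
Sat(E[p U r]) = {n0, n3, n4, n6, n7, n8}
A[¬r U E[p U r]]: least fixpoint, start Z0 = Sat(E[p U r]) = {n0, n3, n4, n6, n7, n8}, add states in Sat(¬r) with every successor in Z. Z1 = {n0, n3, n4, n5, n6, n7, n8}; Z2 = {n0, n2, n3, n4, n5, n6, n7, n8}; fixed.
Sat(A[¬r U E[p U r]]) = {n0, n2, n3, n4, n5, n6, n7, n8}
|Sat(A[¬r U E[p U r]])| = |{n0, n2, n3, n4, n5, n6, n7, n8}| = 8.

8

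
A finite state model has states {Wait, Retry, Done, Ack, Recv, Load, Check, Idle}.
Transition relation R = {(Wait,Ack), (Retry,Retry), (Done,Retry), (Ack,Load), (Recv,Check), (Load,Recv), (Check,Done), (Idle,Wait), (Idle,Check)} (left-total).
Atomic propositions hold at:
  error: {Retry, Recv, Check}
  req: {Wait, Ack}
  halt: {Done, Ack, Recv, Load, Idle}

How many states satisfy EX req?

Sat(EX req) = {s : some successor in {Wait, Ack}} = {Wait, Idle}
|Sat(EX req)| = |{Wait, Idle}| = 2.

2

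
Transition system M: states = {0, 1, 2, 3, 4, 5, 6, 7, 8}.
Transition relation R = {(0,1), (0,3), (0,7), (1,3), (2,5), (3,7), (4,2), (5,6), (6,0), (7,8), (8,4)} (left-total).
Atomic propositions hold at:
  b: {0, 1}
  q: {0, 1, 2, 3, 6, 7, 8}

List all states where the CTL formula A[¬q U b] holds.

Sat(¬q) = {4, 5}
A[¬q U b]: least fixpoint, start Z0 = Sat(b) = {0, 1}, add states in Sat(¬q) with every successor in Z. Already a fixed point.
Sat(A[¬q U b]) = {0, 1}

{0, 1}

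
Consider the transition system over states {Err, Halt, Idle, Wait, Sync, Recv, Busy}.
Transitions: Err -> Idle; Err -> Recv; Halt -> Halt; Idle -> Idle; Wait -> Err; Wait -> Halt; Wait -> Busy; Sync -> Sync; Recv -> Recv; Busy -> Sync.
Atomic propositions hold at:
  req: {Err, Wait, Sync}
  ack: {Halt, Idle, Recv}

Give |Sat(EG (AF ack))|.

4

AF ack: least fixpoint, start Z0 = {Halt, Idle, Recv}, add states with every successor in Z. Z1 = {Err, Halt, Idle, Recv}; fixed.
Sat(AF ack) = {Err, Halt, Idle, Recv}
EG (AF ack): greatest fixpoint, start Z0 = {Err, Halt, Idle, Recv}, keep only states in Sat with some successor in Z. Already a fixed point.
Sat(EG (AF ack)) = {Err, Halt, Idle, Recv}
|Sat(EG (AF ack))| = |{Err, Halt, Idle, Recv}| = 4.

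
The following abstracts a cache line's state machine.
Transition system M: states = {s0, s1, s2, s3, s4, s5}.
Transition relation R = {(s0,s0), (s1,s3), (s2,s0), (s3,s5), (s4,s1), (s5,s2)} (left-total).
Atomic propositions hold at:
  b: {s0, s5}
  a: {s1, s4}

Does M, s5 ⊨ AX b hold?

Sat(AX b) = {s : every successor in {s0, s5}} = {s0, s2, s3}
s5 ∉ Sat(AX b) = {s0, s2, s3}, so the formula does not hold at s5.

No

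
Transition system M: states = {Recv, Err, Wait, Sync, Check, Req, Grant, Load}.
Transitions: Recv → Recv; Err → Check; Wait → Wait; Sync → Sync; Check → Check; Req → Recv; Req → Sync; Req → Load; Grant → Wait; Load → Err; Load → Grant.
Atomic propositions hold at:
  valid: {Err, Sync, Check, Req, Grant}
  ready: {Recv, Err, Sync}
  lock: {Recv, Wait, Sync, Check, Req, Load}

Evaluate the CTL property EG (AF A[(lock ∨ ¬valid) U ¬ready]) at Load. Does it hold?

Sat(¬valid) = {Recv, Wait, Load}
Sat(lock ∨ ¬valid) = {Recv, Wait, Sync, Check, Req, Load}
Sat(¬ready) = {Wait, Check, Req, Grant, Load}
A[(lock ∨ ¬valid) U ¬ready]: least fixpoint, start Z0 = Sat(¬ready) = {Wait, Check, Req, Grant, Load}, add states in Sat(lock ∨ ¬valid) with every successor in Z. Already a fixed point.
Sat(A[(lock ∨ ¬valid) U ¬ready]) = {Wait, Check, Req, Grant, Load}
AF A[(lock ∨ ¬valid) U ¬ready]: least fixpoint, start Z0 = {Wait, Check, Req, Grant, Load}, add states with every successor in Z. Z1 = {Err, Wait, Check, Req, Grant, Load}; fixed.
Sat(AF A[(lock ∨ ¬valid) U ¬ready]) = {Err, Wait, Check, Req, Grant, Load}
EG (AF A[(lock ∨ ¬valid) U ¬ready]): greatest fixpoint, start Z0 = {Err, Wait, Check, Req, Grant, Load}, keep only states in Sat with some successor in Z. Already a fixed point.
Sat(EG (AF A[(lock ∨ ¬valid) U ¬ready])) = {Err, Wait, Check, Req, Grant, Load}
Load ∈ Sat(EG (AF A[(lock ∨ ¬valid) U ¬ready])) = {Err, Wait, Check, Req, Grant, Load}, so the formula holds at Load.

Yes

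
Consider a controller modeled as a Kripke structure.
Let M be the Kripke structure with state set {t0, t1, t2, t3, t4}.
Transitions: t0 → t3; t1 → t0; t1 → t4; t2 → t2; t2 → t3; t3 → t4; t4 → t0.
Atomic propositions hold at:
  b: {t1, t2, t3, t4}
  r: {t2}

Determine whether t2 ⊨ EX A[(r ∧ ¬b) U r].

Yes

Sat(¬b) = {t0}
Sat(r ∧ ¬b) = ∅
A[(r ∧ ¬b) U r]: least fixpoint, start Z0 = Sat(r) = {t2}, add states in Sat(r ∧ ¬b) with every successor in Z. Already a fixed point.
Sat(A[(r ∧ ¬b) U r]) = {t2}
Sat(EX A[(r ∧ ¬b) U r]) = {s : some successor in {t2}} = {t2}
t2 ∈ Sat(EX A[(r ∧ ¬b) U r]) = {t2}, so the formula holds at t2.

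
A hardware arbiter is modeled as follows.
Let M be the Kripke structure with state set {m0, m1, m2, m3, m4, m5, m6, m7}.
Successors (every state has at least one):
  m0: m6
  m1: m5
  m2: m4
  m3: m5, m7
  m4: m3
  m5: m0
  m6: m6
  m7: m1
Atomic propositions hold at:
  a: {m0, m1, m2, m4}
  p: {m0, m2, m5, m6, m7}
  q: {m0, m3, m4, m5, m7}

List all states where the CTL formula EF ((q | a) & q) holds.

Sat(q | a) = {m0, m1, m2, m3, m4, m5, m7}
Sat((q | a) & q) = {m0, m3, m4, m5, m7}
EF ((q | a) & q): least fixpoint, start Z0 = {m0, m3, m4, m5, m7}, add states with some successor in Z. Z1 = {m0, m1, m2, m3, m4, m5, m7}; fixed.
Sat(EF ((q | a) & q)) = {m0, m1, m2, m3, m4, m5, m7}

{m0, m1, m2, m3, m4, m5, m7}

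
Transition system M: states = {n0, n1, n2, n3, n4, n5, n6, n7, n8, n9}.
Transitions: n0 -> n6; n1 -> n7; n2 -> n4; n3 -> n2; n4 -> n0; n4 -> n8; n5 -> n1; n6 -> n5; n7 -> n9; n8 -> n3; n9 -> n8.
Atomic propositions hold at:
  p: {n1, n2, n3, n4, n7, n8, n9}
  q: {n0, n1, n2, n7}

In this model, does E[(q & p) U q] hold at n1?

Yes

Sat(q & p) = {n1, n2, n7}
E[(q & p) U q]: least fixpoint, start Z0 = Sat(q) = {n0, n1, n2, n7}, add states in Sat(q & p) with some successor in Z. Already a fixed point.
Sat(E[(q & p) U q]) = {n0, n1, n2, n7}
n1 ∈ Sat(E[(q & p) U q]) = {n0, n1, n2, n7}, so the formula holds at n1.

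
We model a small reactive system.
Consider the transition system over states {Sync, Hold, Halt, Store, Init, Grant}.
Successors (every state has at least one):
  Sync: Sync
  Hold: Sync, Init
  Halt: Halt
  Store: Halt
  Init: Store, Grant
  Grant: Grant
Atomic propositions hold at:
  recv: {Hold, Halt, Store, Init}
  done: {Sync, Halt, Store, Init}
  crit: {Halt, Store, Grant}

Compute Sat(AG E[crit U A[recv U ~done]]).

{Grant}

Sat(~done) = {Hold, Grant}
A[recv U ~done]: least fixpoint, start Z0 = Sat(~done) = {Hold, Grant}, add states in Sat(recv) with every successor in Z. Already a fixed point.
Sat(A[recv U ~done]) = {Hold, Grant}
E[crit U A[recv U ~done]]: least fixpoint, start Z0 = Sat(A[recv U ~done]) = {Hold, Grant}, add states in Sat(crit) with some successor in Z. Already a fixed point.
Sat(E[crit U A[recv U ~done]]) = {Hold, Grant}
AG E[crit U A[recv U ~done]]: greatest fixpoint, start Z0 = {Hold, Grant}, keep only states in Sat with every successor in Z. Z1 = {Grant}; fixed.
Sat(AG E[crit U A[recv U ~done]]) = {Grant}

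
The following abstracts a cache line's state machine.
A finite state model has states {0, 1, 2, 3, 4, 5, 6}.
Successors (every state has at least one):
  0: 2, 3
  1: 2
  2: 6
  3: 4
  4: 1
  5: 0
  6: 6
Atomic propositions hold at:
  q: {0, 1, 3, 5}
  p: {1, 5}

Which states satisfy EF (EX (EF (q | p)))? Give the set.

Sat(q | p) = {0, 1, 3, 5}
EF (q | p): least fixpoint, start Z0 = {0, 1, 3, 5}, add states with some successor in Z. Z1 = {0, 1, 3, 4, 5}; fixed.
Sat(EF (q | p)) = {0, 1, 3, 4, 5}
Sat(EX (EF (q | p))) = {s : some successor in {0, 1, 3, 4, 5}} = {0, 3, 4, 5}
EF (EX (EF (q | p))): least fixpoint, start Z0 = {0, 3, 4, 5}, add states with some successor in Z. Already a fixed point.
Sat(EF (EX (EF (q | p)))) = {0, 3, 4, 5}

{0, 3, 4, 5}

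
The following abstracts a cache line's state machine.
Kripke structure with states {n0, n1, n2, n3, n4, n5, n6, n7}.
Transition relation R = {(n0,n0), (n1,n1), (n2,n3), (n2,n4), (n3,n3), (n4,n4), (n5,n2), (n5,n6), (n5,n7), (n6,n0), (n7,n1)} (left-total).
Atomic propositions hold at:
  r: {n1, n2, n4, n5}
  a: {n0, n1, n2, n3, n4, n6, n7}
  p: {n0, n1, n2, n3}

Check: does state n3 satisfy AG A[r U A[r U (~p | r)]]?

No

Sat(~p) = {n4, n5, n6, n7}
Sat(~p | r) = {n1, n2, n4, n5, n6, n7}
A[r U (~p | r)]: least fixpoint, start Z0 = Sat((~p | r)) = {n1, n2, n4, n5, n6, n7}, add states in Sat(r) with every successor in Z. Already a fixed point.
Sat(A[r U (~p | r)]) = {n1, n2, n4, n5, n6, n7}
A[r U A[r U (~p | r)]]: least fixpoint, start Z0 = Sat(A[r U (~p | r)]) = {n1, n2, n4, n5, n6, n7}, add states in Sat(r) with every successor in Z. Already a fixed point.
Sat(A[r U A[r U (~p | r)]]) = {n1, n2, n4, n5, n6, n7}
AG A[r U A[r U (~p | r)]]: greatest fixpoint, start Z0 = {n1, n2, n4, n5, n6, n7}, keep only states in Sat with every successor in Z. Z1 = {n1, n4, n5, n7}; Z2 = {n1, n4, n7}; fixed.
Sat(AG A[r U A[r U (~p | r)]]) = {n1, n4, n7}
n3 ∉ Sat(AG A[r U A[r U (~p | r)]]) = {n1, n4, n7}, so the formula does not hold at n3.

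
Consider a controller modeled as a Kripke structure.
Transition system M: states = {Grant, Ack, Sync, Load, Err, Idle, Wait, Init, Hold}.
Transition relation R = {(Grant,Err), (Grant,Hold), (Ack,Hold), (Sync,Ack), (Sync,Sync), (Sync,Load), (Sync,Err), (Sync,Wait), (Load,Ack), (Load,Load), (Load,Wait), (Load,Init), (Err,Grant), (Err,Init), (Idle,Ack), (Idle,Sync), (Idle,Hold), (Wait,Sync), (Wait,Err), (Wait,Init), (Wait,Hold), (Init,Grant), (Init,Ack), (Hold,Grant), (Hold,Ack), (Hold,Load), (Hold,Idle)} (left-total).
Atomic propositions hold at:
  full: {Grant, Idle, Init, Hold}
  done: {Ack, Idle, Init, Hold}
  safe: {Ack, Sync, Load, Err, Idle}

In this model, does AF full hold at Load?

No

AF full: least fixpoint, start Z0 = {Grant, Idle, Init, Hold}, add states with every successor in Z. Z1 = {Grant, Ack, Err, Idle, Init, Hold}; fixed.
Sat(AF full) = {Grant, Ack, Err, Idle, Init, Hold}
Load ∉ Sat(AF full) = {Grant, Ack, Err, Idle, Init, Hold}, so the formula does not hold at Load.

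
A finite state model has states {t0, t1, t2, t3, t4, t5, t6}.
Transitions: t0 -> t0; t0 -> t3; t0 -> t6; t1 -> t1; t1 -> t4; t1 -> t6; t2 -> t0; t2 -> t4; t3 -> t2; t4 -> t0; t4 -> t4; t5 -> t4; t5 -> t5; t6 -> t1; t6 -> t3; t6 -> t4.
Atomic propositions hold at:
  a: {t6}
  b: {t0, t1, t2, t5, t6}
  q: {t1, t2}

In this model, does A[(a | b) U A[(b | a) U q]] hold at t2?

Sat(a | b) = {t0, t1, t2, t5, t6}
Sat(b | a) = {t0, t1, t2, t5, t6}
A[(b | a) U q]: least fixpoint, start Z0 = Sat(q) = {t1, t2}, add states in Sat(b | a) with every successor in Z. Already a fixed point.
Sat(A[(b | a) U q]) = {t1, t2}
A[(a | b) U A[(b | a) U q]]: least fixpoint, start Z0 = Sat(A[(b | a) U q]) = {t1, t2}, add states in Sat(a | b) with every successor in Z. Already a fixed point.
Sat(A[(a | b) U A[(b | a) U q]]) = {t1, t2}
t2 ∈ Sat(A[(a | b) U A[(b | a) U q]]) = {t1, t2}, so the formula holds at t2.

Yes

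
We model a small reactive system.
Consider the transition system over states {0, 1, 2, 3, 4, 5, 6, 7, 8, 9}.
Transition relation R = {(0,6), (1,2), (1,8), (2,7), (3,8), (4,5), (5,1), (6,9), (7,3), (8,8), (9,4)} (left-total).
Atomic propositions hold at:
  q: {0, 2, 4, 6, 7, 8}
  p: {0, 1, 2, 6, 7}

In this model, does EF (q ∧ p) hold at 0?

Yes

Sat(q ∧ p) = {0, 2, 6, 7}
EF (q ∧ p): least fixpoint, start Z0 = {0, 2, 6, 7}, add states with some successor in Z. Z1 = {0, 1, 2, 6, 7}; Z2 = {0, 1, 2, 5, 6, 7}; Z3 = {0, 1, 2, 4, 5, 6, 7}; Z4 = {0, 1, 2, 4, 5, 6, 7, 9}; fixed.
Sat(EF (q ∧ p)) = {0, 1, 2, 4, 5, 6, 7, 9}
0 ∈ Sat(EF (q ∧ p)) = {0, 1, 2, 4, 5, 6, 7, 9}, so the formula holds at 0.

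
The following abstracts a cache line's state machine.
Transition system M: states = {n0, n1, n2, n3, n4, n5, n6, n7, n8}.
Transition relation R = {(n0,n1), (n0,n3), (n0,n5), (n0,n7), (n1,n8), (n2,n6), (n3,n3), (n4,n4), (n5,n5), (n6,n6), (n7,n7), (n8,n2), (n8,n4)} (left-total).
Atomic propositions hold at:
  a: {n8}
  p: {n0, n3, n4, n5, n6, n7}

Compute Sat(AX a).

{n1}

Sat(AX a) = {s : every successor in {n8}} = {n1}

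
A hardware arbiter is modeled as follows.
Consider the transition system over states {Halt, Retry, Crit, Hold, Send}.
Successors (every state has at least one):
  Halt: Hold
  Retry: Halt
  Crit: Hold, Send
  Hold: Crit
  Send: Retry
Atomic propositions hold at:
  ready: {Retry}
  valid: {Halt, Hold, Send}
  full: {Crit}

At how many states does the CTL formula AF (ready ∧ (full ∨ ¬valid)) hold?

Sat(¬valid) = {Retry, Crit}
Sat(full ∨ ¬valid) = {Retry, Crit}
Sat(ready ∧ (full ∨ ¬valid)) = {Retry}
AF (ready ∧ (full ∨ ¬valid)): least fixpoint, start Z0 = {Retry}, add states with every successor in Z. Z1 = {Retry, Send}; fixed.
Sat(AF (ready ∧ (full ∨ ¬valid))) = {Retry, Send}
|Sat(AF (ready ∧ (full ∨ ¬valid)))| = |{Retry, Send}| = 2.

2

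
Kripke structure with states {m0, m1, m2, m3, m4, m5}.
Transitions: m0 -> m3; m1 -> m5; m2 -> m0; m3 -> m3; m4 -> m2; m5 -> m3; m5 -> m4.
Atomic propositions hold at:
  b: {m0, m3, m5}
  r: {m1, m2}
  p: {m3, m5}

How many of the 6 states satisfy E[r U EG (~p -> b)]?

Sat(~p) = {m0, m1, m2, m4}
Sat(~p -> b) = {m0, m3, m5}
EG (~p -> b): greatest fixpoint, start Z0 = {m0, m3, m5}, keep only states in Sat with some successor in Z. Already a fixed point.
Sat(EG (~p -> b)) = {m0, m3, m5}
E[r U EG (~p -> b)]: least fixpoint, start Z0 = Sat(EG (~p -> b)) = {m0, m3, m5}, add states in Sat(r) with some successor in Z. Z1 = {m0, m1, m2, m3, m5}; fixed.
Sat(E[r U EG (~p -> b)]) = {m0, m1, m2, m3, m5}
|Sat(E[r U EG (~p -> b)])| = |{m0, m1, m2, m3, m5}| = 5.

5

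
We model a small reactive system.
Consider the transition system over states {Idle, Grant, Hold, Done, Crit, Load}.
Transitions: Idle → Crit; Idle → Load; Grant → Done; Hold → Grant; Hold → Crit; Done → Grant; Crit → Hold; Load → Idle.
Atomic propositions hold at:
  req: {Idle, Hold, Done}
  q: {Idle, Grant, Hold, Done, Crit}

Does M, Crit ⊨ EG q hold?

EG q: greatest fixpoint, start Z0 = {Idle, Grant, Hold, Done, Crit}, keep only states in Sat with some successor in Z. Already a fixed point.
Sat(EG q) = {Idle, Grant, Hold, Done, Crit}
Crit ∈ Sat(EG q) = {Idle, Grant, Hold, Done, Crit}, so the formula holds at Crit.

Yes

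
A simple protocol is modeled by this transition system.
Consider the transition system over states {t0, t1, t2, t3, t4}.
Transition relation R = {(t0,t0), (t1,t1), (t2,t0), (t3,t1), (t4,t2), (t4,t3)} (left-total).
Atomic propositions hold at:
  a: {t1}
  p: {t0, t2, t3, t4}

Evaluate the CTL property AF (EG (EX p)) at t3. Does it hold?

Sat(EX p) = {s : some successor in {t0, t2, t3, t4}} = {t0, t2, t4}
EG (EX p): greatest fixpoint, start Z0 = {t0, t2, t4}, keep only states in Sat with some successor in Z. Already a fixed point.
Sat(EG (EX p)) = {t0, t2, t4}
AF (EG (EX p)): least fixpoint, start Z0 = {t0, t2, t4}, add states with every successor in Z. Already a fixed point.
Sat(AF (EG (EX p))) = {t0, t2, t4}
t3 ∉ Sat(AF (EG (EX p))) = {t0, t2, t4}, so the formula does not hold at t3.

No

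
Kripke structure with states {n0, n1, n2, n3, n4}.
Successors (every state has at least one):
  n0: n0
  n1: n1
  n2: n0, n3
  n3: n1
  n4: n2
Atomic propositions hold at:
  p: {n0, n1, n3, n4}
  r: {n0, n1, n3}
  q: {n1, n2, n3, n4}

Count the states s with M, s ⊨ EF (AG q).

4

AG q: greatest fixpoint, start Z0 = {n1, n2, n3, n4}, keep only states in Sat with every successor in Z. Z1 = {n1, n3, n4}; Z2 = {n1, n3}; fixed.
Sat(AG q) = {n1, n3}
EF (AG q): least fixpoint, start Z0 = {n1, n3}, add states with some successor in Z. Z1 = {n1, n2, n3}; Z2 = {n1, n2, n3, n4}; fixed.
Sat(EF (AG q)) = {n1, n2, n3, n4}
|Sat(EF (AG q))| = |{n1, n2, n3, n4}| = 4.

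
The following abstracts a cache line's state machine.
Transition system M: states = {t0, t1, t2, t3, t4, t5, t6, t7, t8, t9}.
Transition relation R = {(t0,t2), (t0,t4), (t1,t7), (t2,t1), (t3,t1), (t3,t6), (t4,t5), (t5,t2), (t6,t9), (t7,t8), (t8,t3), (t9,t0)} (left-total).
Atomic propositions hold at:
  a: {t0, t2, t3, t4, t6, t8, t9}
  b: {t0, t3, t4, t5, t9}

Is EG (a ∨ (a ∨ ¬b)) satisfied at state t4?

Sat(¬b) = {t1, t2, t6, t7, t8}
Sat(a ∨ ¬b) = {t0, t1, t2, t3, t4, t6, t7, t8, t9}
Sat(a ∨ (a ∨ ¬b)) = {t0, t1, t2, t3, t4, t6, t7, t8, t9}
EG (a ∨ (a ∨ ¬b)): greatest fixpoint, start Z0 = {t0, t1, t2, t3, t4, t6, t7, t8, t9}, keep only states in Sat with some successor in Z. Z1 = {t0, t1, t2, t3, t6, t7, t8, t9}; fixed.
Sat(EG (a ∨ (a ∨ ¬b))) = {t0, t1, t2, t3, t6, t7, t8, t9}
t4 ∉ Sat(EG (a ∨ (a ∨ ¬b))) = {t0, t1, t2, t3, t6, t7, t8, t9}, so the formula does not hold at t4.

No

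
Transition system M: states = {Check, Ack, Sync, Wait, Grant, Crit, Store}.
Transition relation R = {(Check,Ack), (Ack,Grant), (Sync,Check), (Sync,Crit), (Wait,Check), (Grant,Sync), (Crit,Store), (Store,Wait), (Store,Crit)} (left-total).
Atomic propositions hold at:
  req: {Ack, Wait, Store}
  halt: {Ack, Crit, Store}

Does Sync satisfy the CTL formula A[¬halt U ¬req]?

Yes

Sat(¬halt) = {Check, Sync, Wait, Grant}
Sat(¬req) = {Check, Sync, Grant, Crit}
A[¬halt U ¬req]: least fixpoint, start Z0 = Sat(¬req) = {Check, Sync, Grant, Crit}, add states in Sat(¬halt) with every successor in Z. Z1 = {Check, Sync, Wait, Grant, Crit}; fixed.
Sat(A[¬halt U ¬req]) = {Check, Sync, Wait, Grant, Crit}
Sync ∈ Sat(A[¬halt U ¬req]) = {Check, Sync, Wait, Grant, Crit}, so the formula holds at Sync.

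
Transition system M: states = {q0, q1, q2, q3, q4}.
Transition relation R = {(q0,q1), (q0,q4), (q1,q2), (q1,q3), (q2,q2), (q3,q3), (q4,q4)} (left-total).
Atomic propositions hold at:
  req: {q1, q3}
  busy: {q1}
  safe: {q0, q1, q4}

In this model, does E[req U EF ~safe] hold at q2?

Sat(~safe) = {q2, q3}
EF ~safe: least fixpoint, start Z0 = {q2, q3}, add states with some successor in Z. Z1 = {q1, q2, q3}; Z2 = {q0, q1, q2, q3}; fixed.
Sat(EF ~safe) = {q0, q1, q2, q3}
E[req U EF ~safe]: least fixpoint, start Z0 = Sat(EF ~safe) = {q0, q1, q2, q3}, add states in Sat(req) with some successor in Z. Already a fixed point.
Sat(E[req U EF ~safe]) = {q0, q1, q2, q3}
q2 ∈ Sat(E[req U EF ~safe]) = {q0, q1, q2, q3}, so the formula holds at q2.

Yes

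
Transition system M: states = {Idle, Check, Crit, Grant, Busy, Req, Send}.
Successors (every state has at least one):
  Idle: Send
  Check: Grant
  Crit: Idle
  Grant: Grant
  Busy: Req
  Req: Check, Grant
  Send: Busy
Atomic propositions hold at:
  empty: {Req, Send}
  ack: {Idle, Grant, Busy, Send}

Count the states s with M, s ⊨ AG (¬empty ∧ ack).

Sat(¬empty) = {Idle, Check, Crit, Grant, Busy}
Sat(¬empty ∧ ack) = {Idle, Grant, Busy}
AG (¬empty ∧ ack): greatest fixpoint, start Z0 = {Idle, Grant, Busy}, keep only states in Sat with every successor in Z. Z1 = {Grant}; fixed.
Sat(AG (¬empty ∧ ack)) = {Grant}
|Sat(AG (¬empty ∧ ack))| = |{Grant}| = 1.

1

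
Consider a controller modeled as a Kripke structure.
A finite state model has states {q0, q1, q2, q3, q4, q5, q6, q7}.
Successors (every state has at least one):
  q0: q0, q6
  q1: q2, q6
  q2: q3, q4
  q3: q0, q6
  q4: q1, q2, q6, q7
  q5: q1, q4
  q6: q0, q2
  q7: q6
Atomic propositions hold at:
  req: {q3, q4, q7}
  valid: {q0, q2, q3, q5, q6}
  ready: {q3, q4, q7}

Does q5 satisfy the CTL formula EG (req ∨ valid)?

Sat(req ∨ valid) = {q0, q2, q3, q4, q5, q6, q7}
EG (req ∨ valid): greatest fixpoint, start Z0 = {q0, q2, q3, q4, q5, q6, q7}, keep only states in Sat with some successor in Z. Already a fixed point.
Sat(EG (req ∨ valid)) = {q0, q2, q3, q4, q5, q6, q7}
q5 ∈ Sat(EG (req ∨ valid)) = {q0, q2, q3, q4, q5, q6, q7}, so the formula holds at q5.

Yes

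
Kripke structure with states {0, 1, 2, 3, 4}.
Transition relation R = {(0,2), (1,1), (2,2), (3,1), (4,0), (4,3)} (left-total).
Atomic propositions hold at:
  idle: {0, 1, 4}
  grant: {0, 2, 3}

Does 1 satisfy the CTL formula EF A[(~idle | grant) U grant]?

No

Sat(~idle) = {2, 3}
Sat(~idle | grant) = {0, 2, 3}
A[(~idle | grant) U grant]: least fixpoint, start Z0 = Sat(grant) = {0, 2, 3}, add states in Sat(~idle | grant) with every successor in Z. Already a fixed point.
Sat(A[(~idle | grant) U grant]) = {0, 2, 3}
EF A[(~idle | grant) U grant]: least fixpoint, start Z0 = {0, 2, 3}, add states with some successor in Z. Z1 = {0, 2, 3, 4}; fixed.
Sat(EF A[(~idle | grant) U grant]) = {0, 2, 3, 4}
1 ∉ Sat(EF A[(~idle | grant) U grant]) = {0, 2, 3, 4}, so the formula does not hold at 1.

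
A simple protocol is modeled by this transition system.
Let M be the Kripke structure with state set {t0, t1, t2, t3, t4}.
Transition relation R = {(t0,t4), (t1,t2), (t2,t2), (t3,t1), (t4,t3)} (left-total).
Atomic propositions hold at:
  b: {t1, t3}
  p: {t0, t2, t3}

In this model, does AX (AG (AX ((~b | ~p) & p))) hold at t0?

Sat(~b) = {t0, t2, t4}
Sat(~p) = {t1, t4}
Sat(~b | ~p) = {t0, t1, t2, t4}
Sat((~b | ~p) & p) = {t0, t2}
Sat(AX ((~b | ~p) & p)) = {s : every successor in {t0, t2}} = {t1, t2}
AG (AX ((~b | ~p) & p)): greatest fixpoint, start Z0 = {t1, t2}, keep only states in Sat with every successor in Z. Already a fixed point.
Sat(AG (AX ((~b | ~p) & p))) = {t1, t2}
Sat(AX (AG (AX ((~b | ~p) & p)))) = {s : every successor in {t1, t2}} = {t1, t2, t3}
t0 ∉ Sat(AX (AG (AX ((~b | ~p) & p)))) = {t1, t2, t3}, so the formula does not hold at t0.

No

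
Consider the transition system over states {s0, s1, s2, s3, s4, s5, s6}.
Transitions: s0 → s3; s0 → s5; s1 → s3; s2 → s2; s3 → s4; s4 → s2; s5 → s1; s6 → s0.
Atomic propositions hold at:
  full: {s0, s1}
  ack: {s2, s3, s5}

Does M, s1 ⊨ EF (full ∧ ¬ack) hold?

Yes

Sat(¬ack) = {s0, s1, s4, s6}
Sat(full ∧ ¬ack) = {s0, s1}
EF (full ∧ ¬ack): least fixpoint, start Z0 = {s0, s1}, add states with some successor in Z. Z1 = {s0, s1, s5, s6}; fixed.
Sat(EF (full ∧ ¬ack)) = {s0, s1, s5, s6}
s1 ∈ Sat(EF (full ∧ ¬ack)) = {s0, s1, s5, s6}, so the formula holds at s1.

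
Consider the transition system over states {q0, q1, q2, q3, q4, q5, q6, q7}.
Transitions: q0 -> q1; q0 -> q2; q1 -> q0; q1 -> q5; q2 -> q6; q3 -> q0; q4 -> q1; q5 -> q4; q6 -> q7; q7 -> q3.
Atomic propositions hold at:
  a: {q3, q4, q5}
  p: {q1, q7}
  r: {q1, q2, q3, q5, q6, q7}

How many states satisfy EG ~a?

Sat(~a) = {q0, q1, q2, q6, q7}
EG ~a: greatest fixpoint, start Z0 = {q0, q1, q2, q6, q7}, keep only states in Sat with some successor in Z. Z1 = {q0, q1, q2, q6}; Z2 = {q0, q1, q2}; Z3 = {q0, q1}; fixed.
Sat(EG ~a) = {q0, q1}
|Sat(EG ~a)| = |{q0, q1}| = 2.

2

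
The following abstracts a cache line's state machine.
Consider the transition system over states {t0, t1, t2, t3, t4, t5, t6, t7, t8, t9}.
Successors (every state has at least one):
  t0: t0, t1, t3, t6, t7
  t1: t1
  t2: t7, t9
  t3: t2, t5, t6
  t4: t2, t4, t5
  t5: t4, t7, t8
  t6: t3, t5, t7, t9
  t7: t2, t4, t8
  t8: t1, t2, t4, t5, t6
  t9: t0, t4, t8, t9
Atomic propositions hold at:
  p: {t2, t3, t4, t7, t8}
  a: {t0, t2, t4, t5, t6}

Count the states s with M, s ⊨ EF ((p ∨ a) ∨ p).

Sat(p ∨ a) = {t0, t2, t3, t4, t5, t6, t7, t8}
Sat((p ∨ a) ∨ p) = {t0, t2, t3, t4, t5, t6, t7, t8}
EF ((p ∨ a) ∨ p): least fixpoint, start Z0 = {t0, t2, t3, t4, t5, t6, t7, t8}, add states with some successor in Z. Z1 = {t0, t2, t3, t4, t5, t6, t7, t8, t9}; fixed.
Sat(EF ((p ∨ a) ∨ p)) = {t0, t2, t3, t4, t5, t6, t7, t8, t9}
|Sat(EF ((p ∨ a) ∨ p))| = |{t0, t2, t3, t4, t5, t6, t7, t8, t9}| = 9.

9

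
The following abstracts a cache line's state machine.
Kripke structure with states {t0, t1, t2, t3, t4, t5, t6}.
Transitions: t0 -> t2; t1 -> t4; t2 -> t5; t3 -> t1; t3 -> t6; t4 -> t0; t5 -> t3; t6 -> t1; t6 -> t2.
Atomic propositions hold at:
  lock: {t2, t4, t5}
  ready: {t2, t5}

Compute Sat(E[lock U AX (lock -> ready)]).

Sat(lock -> ready) = {t0, t1, t2, t3, t5, t6}
Sat(AX (lock -> ready)) = {s : every successor in {t0, t1, t2, t3, t5, t6}} = {t0, t2, t3, t4, t5, t6}
E[lock U AX (lock -> ready)]: least fixpoint, start Z0 = Sat(AX (lock -> ready)) = {t0, t2, t3, t4, t5, t6}, add states in Sat(lock) with some successor in Z. Already a fixed point.
Sat(E[lock U AX (lock -> ready)]) = {t0, t2, t3, t4, t5, t6}

{t0, t2, t3, t4, t5, t6}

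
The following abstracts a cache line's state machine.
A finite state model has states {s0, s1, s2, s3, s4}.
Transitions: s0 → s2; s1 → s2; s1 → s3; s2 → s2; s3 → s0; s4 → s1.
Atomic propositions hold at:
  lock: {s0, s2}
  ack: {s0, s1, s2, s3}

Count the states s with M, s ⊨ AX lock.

Sat(AX lock) = {s : every successor in {s0, s2}} = {s0, s2, s3}
|Sat(AX lock)| = |{s0, s2, s3}| = 3.

3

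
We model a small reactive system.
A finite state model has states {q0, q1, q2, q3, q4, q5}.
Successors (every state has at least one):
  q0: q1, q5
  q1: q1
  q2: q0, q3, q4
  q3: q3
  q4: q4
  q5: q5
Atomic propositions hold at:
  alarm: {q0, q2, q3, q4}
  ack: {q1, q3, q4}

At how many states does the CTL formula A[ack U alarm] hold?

4

A[ack U alarm]: least fixpoint, start Z0 = Sat(alarm) = {q0, q2, q3, q4}, add states in Sat(ack) with every successor in Z. Already a fixed point.
Sat(A[ack U alarm]) = {q0, q2, q3, q4}
|Sat(A[ack U alarm])| = |{q0, q2, q3, q4}| = 4.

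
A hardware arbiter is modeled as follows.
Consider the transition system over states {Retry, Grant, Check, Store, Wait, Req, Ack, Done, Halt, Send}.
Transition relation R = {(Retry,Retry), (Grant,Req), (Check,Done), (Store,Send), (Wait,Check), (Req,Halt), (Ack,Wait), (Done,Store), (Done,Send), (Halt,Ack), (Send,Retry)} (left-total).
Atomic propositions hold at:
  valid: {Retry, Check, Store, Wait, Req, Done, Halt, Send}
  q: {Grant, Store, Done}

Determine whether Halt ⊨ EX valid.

Sat(EX valid) = {s : some successor in {Retry, Check, Store, Wait, Req, Done, Halt, Send}} = {Retry, Grant, Check, Store, Wait, Req, Ack, Done, Send}
Halt ∉ Sat(EX valid) = {Retry, Grant, Check, Store, Wait, Req, Ack, Done, Send}, so the formula does not hold at Halt.

No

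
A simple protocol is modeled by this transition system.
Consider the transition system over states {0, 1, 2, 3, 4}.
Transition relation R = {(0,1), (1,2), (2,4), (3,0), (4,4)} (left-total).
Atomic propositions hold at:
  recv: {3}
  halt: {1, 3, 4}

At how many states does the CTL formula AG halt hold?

AG halt: greatest fixpoint, start Z0 = {1, 3, 4}, keep only states in Sat with every successor in Z. Z1 = {4}; fixed.
Sat(AG halt) = {4}
|Sat(AG halt)| = |{4}| = 1.

1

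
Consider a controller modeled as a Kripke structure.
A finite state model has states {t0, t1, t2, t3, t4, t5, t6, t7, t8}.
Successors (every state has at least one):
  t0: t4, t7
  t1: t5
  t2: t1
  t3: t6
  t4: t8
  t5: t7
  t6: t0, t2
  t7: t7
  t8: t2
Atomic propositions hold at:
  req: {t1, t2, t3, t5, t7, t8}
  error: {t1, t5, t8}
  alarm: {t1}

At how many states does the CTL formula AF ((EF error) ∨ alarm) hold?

8

EF error: least fixpoint, start Z0 = {t1, t5, t8}, add states with some successor in Z. Z1 = {t1, t2, t4, t5, t8}; Z2 = {t0, t1, t2, t4, t5, t6, t8}; Z3 = {t0, t1, t2, t3, t4, t5, t6, t8}; fixed.
Sat(EF error) = {t0, t1, t2, t3, t4, t5, t6, t8}
Sat((EF error) ∨ alarm) = {t0, t1, t2, t3, t4, t5, t6, t8}
AF ((EF error) ∨ alarm): least fixpoint, start Z0 = {t0, t1, t2, t3, t4, t5, t6, t8}, add states with every successor in Z. Already a fixed point.
Sat(AF ((EF error) ∨ alarm)) = {t0, t1, t2, t3, t4, t5, t6, t8}
|Sat(AF ((EF error) ∨ alarm))| = |{t0, t1, t2, t3, t4, t5, t6, t8}| = 8.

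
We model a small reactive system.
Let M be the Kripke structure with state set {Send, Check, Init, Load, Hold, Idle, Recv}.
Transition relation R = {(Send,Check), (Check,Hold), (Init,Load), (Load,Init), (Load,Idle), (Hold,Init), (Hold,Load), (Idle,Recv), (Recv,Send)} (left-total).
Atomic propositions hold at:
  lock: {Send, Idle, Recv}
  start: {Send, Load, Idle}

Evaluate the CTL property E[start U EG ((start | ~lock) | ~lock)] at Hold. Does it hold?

Sat(~lock) = {Check, Init, Load, Hold}
Sat(start | ~lock) = {Send, Check, Init, Load, Hold, Idle}
Sat((start | ~lock) | ~lock) = {Send, Check, Init, Load, Hold, Idle}
EG ((start | ~lock) | ~lock): greatest fixpoint, start Z0 = {Send, Check, Init, Load, Hold, Idle}, keep only states in Sat with some successor in Z. Z1 = {Send, Check, Init, Load, Hold}; fixed.
Sat(EG ((start | ~lock) | ~lock)) = {Send, Check, Init, Load, Hold}
E[start U EG ((start | ~lock) | ~lock)]: least fixpoint, start Z0 = Sat(EG ((start | ~lock) | ~lock)) = {Send, Check, Init, Load, Hold}, add states in Sat(start) with some successor in Z. Already a fixed point.
Sat(E[start U EG ((start | ~lock) | ~lock)]) = {Send, Check, Init, Load, Hold}
Hold ∈ Sat(E[start U EG ((start | ~lock) | ~lock)]) = {Send, Check, Init, Load, Hold}, so the formula holds at Hold.

Yes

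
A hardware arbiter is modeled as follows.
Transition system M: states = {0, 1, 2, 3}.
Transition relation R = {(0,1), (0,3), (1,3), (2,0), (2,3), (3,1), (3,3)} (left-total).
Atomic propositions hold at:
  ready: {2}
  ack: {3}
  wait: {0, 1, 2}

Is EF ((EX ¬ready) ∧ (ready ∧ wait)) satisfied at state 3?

Sat(¬ready) = {0, 1, 3}
Sat(EX ¬ready) = {s : some successor in {0, 1, 3}} = {0, 1, 2, 3}
Sat(ready ∧ wait) = {2}
Sat((EX ¬ready) ∧ (ready ∧ wait)) = {2}
EF ((EX ¬ready) ∧ (ready ∧ wait)): least fixpoint, start Z0 = {2}, add states with some successor in Z. Already a fixed point.
Sat(EF ((EX ¬ready) ∧ (ready ∧ wait))) = {2}
3 ∉ Sat(EF ((EX ¬ready) ∧ (ready ∧ wait))) = {2}, so the formula does not hold at 3.

No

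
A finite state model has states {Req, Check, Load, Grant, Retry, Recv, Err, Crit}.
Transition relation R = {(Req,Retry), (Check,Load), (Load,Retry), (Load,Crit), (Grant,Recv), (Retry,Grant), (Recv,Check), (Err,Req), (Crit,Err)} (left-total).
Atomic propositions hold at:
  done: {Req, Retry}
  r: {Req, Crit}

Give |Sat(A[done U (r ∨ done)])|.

Sat(r ∨ done) = {Req, Retry, Crit}
A[done U (r ∨ done)]: least fixpoint, start Z0 = Sat((r ∨ done)) = {Req, Retry, Crit}, add states in Sat(done) with every successor in Z. Already a fixed point.
Sat(A[done U (r ∨ done)]) = {Req, Retry, Crit}
|Sat(A[done U (r ∨ done)])| = |{Req, Retry, Crit}| = 3.

3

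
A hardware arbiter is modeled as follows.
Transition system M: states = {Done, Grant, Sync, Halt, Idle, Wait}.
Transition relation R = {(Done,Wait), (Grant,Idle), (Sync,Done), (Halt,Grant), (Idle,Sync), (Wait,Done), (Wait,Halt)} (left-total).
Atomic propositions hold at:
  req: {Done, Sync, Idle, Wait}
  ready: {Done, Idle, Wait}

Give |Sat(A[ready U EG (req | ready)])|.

Sat(req | ready) = {Done, Sync, Idle, Wait}
EG (req | ready): greatest fixpoint, start Z0 = {Done, Sync, Idle, Wait}, keep only states in Sat with some successor in Z. Already a fixed point.
Sat(EG (req | ready)) = {Done, Sync, Idle, Wait}
A[ready U EG (req | ready)]: least fixpoint, start Z0 = Sat(EG (req | ready)) = {Done, Sync, Idle, Wait}, add states in Sat(ready) with every successor in Z. Already a fixed point.
Sat(A[ready U EG (req | ready)]) = {Done, Sync, Idle, Wait}
|Sat(A[ready U EG (req | ready)])| = |{Done, Sync, Idle, Wait}| = 4.

4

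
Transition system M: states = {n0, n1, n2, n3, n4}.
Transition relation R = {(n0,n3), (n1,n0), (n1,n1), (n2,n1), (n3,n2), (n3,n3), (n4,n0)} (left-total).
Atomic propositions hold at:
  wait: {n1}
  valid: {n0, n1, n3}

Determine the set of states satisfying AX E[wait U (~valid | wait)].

{n2}

Sat(~valid) = {n2, n4}
Sat(~valid | wait) = {n1, n2, n4}
E[wait U (~valid | wait)]: least fixpoint, start Z0 = Sat((~valid | wait)) = {n1, n2, n4}, add states in Sat(wait) with some successor in Z. Already a fixed point.
Sat(E[wait U (~valid | wait)]) = {n1, n2, n4}
Sat(AX E[wait U (~valid | wait)]) = {s : every successor in {n1, n2, n4}} = {n2}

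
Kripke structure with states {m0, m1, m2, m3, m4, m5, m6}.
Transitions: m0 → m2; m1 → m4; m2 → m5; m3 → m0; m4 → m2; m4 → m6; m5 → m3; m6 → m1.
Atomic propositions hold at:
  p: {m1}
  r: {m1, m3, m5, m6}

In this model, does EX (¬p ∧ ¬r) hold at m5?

Sat(¬p) = {m0, m2, m3, m4, m5, m6}
Sat(¬r) = {m0, m2, m4}
Sat(¬p ∧ ¬r) = {m0, m2, m4}
Sat(EX (¬p ∧ ¬r)) = {s : some successor in {m0, m2, m4}} = {m0, m1, m3, m4}
m5 ∉ Sat(EX (¬p ∧ ¬r)) = {m0, m1, m3, m4}, so the formula does not hold at m5.

No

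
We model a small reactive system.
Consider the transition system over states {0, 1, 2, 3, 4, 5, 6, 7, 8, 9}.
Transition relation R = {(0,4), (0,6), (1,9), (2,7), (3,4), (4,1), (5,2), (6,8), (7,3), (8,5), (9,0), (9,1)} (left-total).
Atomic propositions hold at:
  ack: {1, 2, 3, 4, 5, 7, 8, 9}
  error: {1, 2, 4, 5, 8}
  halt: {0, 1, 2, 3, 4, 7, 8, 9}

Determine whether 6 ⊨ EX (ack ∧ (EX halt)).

Sat(EX halt) = {s : some successor in {0, 1, 2, 3, 4, 7, 8, 9}} = {0, 1, 2, 3, 4, 5, 6, 7, 9}
Sat(ack ∧ (EX halt)) = {1, 2, 3, 4, 5, 7, 9}
Sat(EX (ack ∧ (EX halt))) = {s : some successor in {1, 2, 3, 4, 5, 7, 9}} = {0, 1, 2, 3, 4, 5, 7, 8, 9}
6 ∉ Sat(EX (ack ∧ (EX halt))) = {0, 1, 2, 3, 4, 5, 7, 8, 9}, so the formula does not hold at 6.

No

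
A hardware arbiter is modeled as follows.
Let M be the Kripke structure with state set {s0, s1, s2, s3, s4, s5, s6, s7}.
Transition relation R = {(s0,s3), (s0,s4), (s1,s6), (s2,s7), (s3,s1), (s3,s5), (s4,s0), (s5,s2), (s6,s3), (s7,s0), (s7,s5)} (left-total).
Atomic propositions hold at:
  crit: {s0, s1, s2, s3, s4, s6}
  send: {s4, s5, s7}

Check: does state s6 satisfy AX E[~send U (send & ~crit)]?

Sat(~send) = {s0, s1, s2, s3, s6}
Sat(~crit) = {s5, s7}
Sat(send & ~crit) = {s5, s7}
E[~send U (send & ~crit)]: least fixpoint, start Z0 = Sat((send & ~crit)) = {s5, s7}, add states in Sat(~send) with some successor in Z. Z1 = {s2, s3, s5, s7}; Z2 = {s0, s2, s3, s5, s6, s7}; Z3 = {s0, s1, s2, s3, s5, s6, s7}; fixed.
Sat(E[~send U (send & ~crit)]) = {s0, s1, s2, s3, s5, s6, s7}
Sat(AX E[~send U (send & ~crit)]) = {s : every successor in {s0, s1, s2, s3, s5, s6, s7}} = {s1, s2, s3, s4, s5, s6, s7}
s6 ∈ Sat(AX E[~send U (send & ~crit)]) = {s1, s2, s3, s4, s5, s6, s7}, so the formula holds at s6.

Yes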